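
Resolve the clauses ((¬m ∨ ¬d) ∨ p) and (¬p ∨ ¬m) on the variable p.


The clauses contain complementary literals p and ¬p.
Resolution eliminates this pair and disjoins the remaining literals (merging duplicates).

(¬d ∨ ¬m)


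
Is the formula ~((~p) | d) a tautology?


Build the truth table over {d, p}:
d | p | φ
---------
False | False | False
True | False | False
False | True | True
True | True | False
Counterexample at row 1: with d=False, p=False, the formula is False.

No, it is not a tautology.


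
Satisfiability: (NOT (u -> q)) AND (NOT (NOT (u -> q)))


Check all 4 assignments over {q, u}:
q | u | φ
---------
F | F | F
T | F | F
F | T | F
T | T | F
No assignment makes the formula true.

Unsatisfiable.


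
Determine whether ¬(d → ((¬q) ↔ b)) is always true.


Build the truth table over {b, d, q}:
b | d | q | φ
-------------
F | F | F | F
T | F | F | F
F | T | F | T
T | T | F | F
F | F | T | F
T | F | T | F
F | T | T | F
T | T | T | T
Counterexample at row 1: with b=F, d=F, q=F, the formula is F.

No, it is not a tautology.


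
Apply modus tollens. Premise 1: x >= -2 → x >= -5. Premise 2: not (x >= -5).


Modus tollens: from (P → Q) and ¬Q, infer ¬P.
Q = 'x >= -5' is denied; since P → Q, P must also fail.

Not (x >= -2).


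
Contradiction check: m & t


Truth table over {m, t}:
m | t | φ
---------
False | False | False
True | False | False
False | True | False
True | True | True
Satisfying assignment at row 4: m=True, t=True gives True.

No, it is not a contradiction.


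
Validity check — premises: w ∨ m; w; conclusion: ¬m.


This is affirming a disjunct (fallacy). There exist truth assignments where the premises are all true but the conclusion is false.

Invalid.


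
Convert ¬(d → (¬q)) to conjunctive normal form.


Step 1: Rewrite d → (¬q) as ¬d ∨ (¬q).
Step 2: Negate: ¬(¬d ∨ (¬q)) = d ∧ ¬(¬q) (De Morgan + double negation).
Step 3: Eliminate any double negations (¬¬X = X).

d ∧ q


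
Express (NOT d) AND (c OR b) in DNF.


Step 1: Distribute ∧ over ∨: (¬d) ∧ (c ∨ b) = ((¬d) ∧ c) ∨ ((¬d) ∧ b).

((NOT d) AND c) OR ((NOT d) AND b)


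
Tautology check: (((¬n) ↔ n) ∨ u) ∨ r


Build the truth table over {n, r, u}:
n | r | u | φ
-------------
F | F | F | F
T | F | F | F
F | T | F | T
T | T | F | T
F | F | T | T
T | F | T | T
F | T | T | T
T | T | T | T
Counterexample at row 1: with n=F, r=F, u=F, the formula is F.

No, it is not a tautology.


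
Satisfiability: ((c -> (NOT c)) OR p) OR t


Search for a satisfying assignment over {c, p, t}.
Try c=F, p=F, t=F: the formula evaluates to T.
A satisfying assignment exists.

Satisfiable.


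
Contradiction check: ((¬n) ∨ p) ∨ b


Truth table over {b, n, p}:
b | n | p | φ
-------------
F | F | F | T
T | F | F | T
F | T | F | F
T | T | F | T
F | F | T | T
T | F | T | T
F | T | T | T
T | T | T | T
Satisfying assignment at row 1: b=F, n=F, p=F gives T.

No, it is not a contradiction.


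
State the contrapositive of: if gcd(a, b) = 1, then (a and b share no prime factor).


The contrapositive of (P → Q) is (¬Q → ¬P); it is logically equivalent to the original.
Here P = 'gcd(a, b) = 1' and Q = '(a and b share no prime factor)'.

If not ((a and b share no prime factor)), then not (gcd(a, b) = 1).


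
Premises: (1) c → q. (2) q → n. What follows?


Hypothetical syllogism: from (P → Q) and (Q → R), infer (P → R).
Chain the two implications through the shared middle term 'q'.

c → n


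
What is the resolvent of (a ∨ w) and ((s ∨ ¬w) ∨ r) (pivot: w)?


The clauses contain complementary literals w and ¬w.
Resolution eliminates this pair and disjoins the remaining literals (merging duplicates).

((a ∨ s) ∨ r)


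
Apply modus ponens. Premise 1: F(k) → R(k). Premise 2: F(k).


Modus ponens: from (P → Q) and P, infer Q.
P = 'F(k)' is asserted, and P → Q holds, so Q follows.

R(k).


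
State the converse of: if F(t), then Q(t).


The converse of (P → Q) is (Q → P). It is not in general equivalent to the original.
Here P = 'F(t)' and Q = 'Q(t)'.

If Q(t), then F(t).


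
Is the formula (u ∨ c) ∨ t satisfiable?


Search for a satisfying assignment over {c, t, u}.
Try c=T, t=F, u=F: the formula evaluates to T.
A satisfying assignment exists.

Satisfiable.


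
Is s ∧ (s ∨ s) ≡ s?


Compare truth tables:
s | φ | ψ
---------
F | F | F
T | T | T
The columns φ and ψ agree on every row.

Yes, they are logically equivalent.


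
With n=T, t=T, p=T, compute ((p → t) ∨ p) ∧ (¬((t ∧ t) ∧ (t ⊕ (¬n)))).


Substitute n=T, t=T, p=T:
p → t = T → T = T
(p → t) ∨ p = T ∨ T = T
t ∧ t = T ∧ T = T
¬n = F
t ⊕ (¬n) = T ⊕ F = T
(t ∧ t) ∧ (t ⊕ (¬n)) = T ∧ T = T
¬((t ∧ t) ∧ (t ⊕ (¬n))) = F
((p → t) ∨ p) ∧ (¬((t ∧ t) ∧ (t ⊕ (¬n)))) = T ∧ F = F

F


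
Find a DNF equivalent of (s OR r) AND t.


Step 1: Distribute ∧ over ∨: (s ∨ r) ∧ t = (s ∧ t) ∨ (r ∧ t).

(s AND t) OR (r AND t)


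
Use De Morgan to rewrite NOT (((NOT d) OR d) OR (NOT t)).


De Morgan: the negation of a disjunction is the conjunction of the negations.
Distribute NOT across OR, flipping it to AND, and negate each literal.

(d AND (NOT d)) AND t


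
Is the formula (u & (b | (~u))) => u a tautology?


Build the truth table over {b, u}:
b | u | φ
---------
False | False | True
True | False | True
False | True | True
True | True | True
Every row evaluates to true.

Yes, it is a tautology.


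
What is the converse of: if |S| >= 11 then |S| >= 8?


The converse of (P → Q) is (Q → P). It is not in general equivalent to the original.
Here P = '|S| >= 11' and Q = '|S| >= 8'.

If |S| >= 8, then |S| >= 11.


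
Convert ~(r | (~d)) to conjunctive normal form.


Step 1: Apply De Morgan: ¬(r ∨ (¬d)) = ¬r ∧ ¬(¬d).
Step 2: Eliminate any double negations (¬¬X = X).

(~r) & d


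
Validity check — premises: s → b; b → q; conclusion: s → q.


This matches the form of hypothetical syllogism: the conclusion follows in every model of the premises.

Valid.


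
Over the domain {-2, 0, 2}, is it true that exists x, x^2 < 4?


Evaluate the predicate on each element: -2:False, 0:True, 2:False.
Witness x = 0 satisfies the predicate.

True


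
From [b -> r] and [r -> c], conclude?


Hypothetical syllogism: from (P → Q) and (Q → R), infer (P → R).
Chain the two implications through the shared middle term 'r'.

b -> c


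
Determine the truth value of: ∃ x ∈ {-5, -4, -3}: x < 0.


Evaluate the predicate on each element: -5:T, -4:T, -3:T.
Witness x = -5 satisfies the predicate.

T


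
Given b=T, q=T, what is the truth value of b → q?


Implication is false only when antecedent is true and consequent is false.
Substitute: b=T, q=T.
T → T evaluates to T.

T


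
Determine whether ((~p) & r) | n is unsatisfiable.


Truth table over {n, p, r}:
n | p | r | φ
-------------
False | False | False | False
True | False | False | True
False | True | False | False
True | True | False | True
False | False | True | True
True | False | True | True
False | True | True | False
True | True | True | True
Satisfying assignment at row 2: n=True, p=False, r=False gives True.

No, it is not a contradiction.


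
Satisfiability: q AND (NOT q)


Check all 2 assignments over {q}:
q | φ
-----
F | F
T | F
No assignment makes the formula true.

Unsatisfiable.


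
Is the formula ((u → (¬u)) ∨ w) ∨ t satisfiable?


Search for a satisfying assignment over {t, u, w}.
Try t=F, u=F, w=F: the formula evaluates to T.
A satisfying assignment exists.

Satisfiable.


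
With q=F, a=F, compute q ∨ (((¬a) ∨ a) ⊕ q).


Substitute q=F, a=F:
¬a = T
(¬a) ∨ a = T ∨ F = T
((¬a) ∨ a) ⊕ q = T ⊕ F = T
q ∨ (((¬a) ∨ a) ⊕ q) = F ∨ T = T

T


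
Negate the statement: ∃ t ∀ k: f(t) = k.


Negation flips each quantifier (∀↔∃) and negates the inner predicate.
¬(∃ t ∀ k: φ) = ∀ t ∃ k: ¬φ.

∀ t ∃ k: ¬(f(t) = k)


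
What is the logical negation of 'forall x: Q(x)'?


¬(forall x: φ) = exists x: ¬φ, and ¬(exists x: φ) = forall x: ¬φ.
Apply to the universal statement.

exists x: ~(Q(x))


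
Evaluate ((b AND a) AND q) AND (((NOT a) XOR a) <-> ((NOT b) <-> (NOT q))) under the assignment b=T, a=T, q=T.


Substitute b=T, a=T, q=T:
b AND a = T AND T = T
(b AND a) AND q = T AND T = T
NOT a = F
(NOT a) XOR a = F XOR T = T
NOT b = F
NOT q = F
(NOT b) <-> (NOT q) = F <-> F = T
((NOT a) XOR a) <-> ((NOT b) <-> (NOT q)) = T <-> T = T
((b AND a) AND q) AND (((NOT a) XOR a) <-> ((NOT b) <-> (NOT q))) = T AND T = T

T


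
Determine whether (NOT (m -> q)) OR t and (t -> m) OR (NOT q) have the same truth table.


Compare truth tables:
m | q | t | φ | ψ
-----------------
F | F | F | F | T
T | F | F | T | T
F | T | F | F | T
T | T | F | F | T
F | F | T | T | T
T | F | T | T | T
F | T | T | T | F
T | T | T | T | T
They differ at row 1 (m=F, q=F, t=F): φ=F but ψ=T.

No, they are not logically equivalent.


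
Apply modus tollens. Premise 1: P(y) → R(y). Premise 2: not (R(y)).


Modus tollens: from (P → Q) and ¬Q, infer ¬P.
Q = 'R(y)' is denied; since P → Q, P must also fail.

Not (P(y)).


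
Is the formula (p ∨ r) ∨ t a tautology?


Build the truth table over {p, r, t}:
p | r | t | φ
-------------
F | F | F | F
T | F | F | T
F | T | F | T
T | T | F | T
F | F | T | T
T | F | T | T
F | T | T | T
T | T | T | T
Counterexample at row 1: with p=F, r=F, t=F, the formula is F.

No, it is not a tautology.


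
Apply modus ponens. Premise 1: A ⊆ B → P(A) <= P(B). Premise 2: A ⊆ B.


Modus ponens: from (P → Q) and P, infer Q.
P = 'A ⊆ B' is asserted, and P → Q holds, so Q follows.

P(A) <= P(B).


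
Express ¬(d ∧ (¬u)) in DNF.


Step 1: Apply De Morgan: ¬(d ∧ (¬u)) = ¬d ∨ ¬(¬u).
Step 2: Eliminate any double negations (¬¬X = X).

(¬d) ∨ u


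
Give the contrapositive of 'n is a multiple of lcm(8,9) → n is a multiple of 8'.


The contrapositive of (P → Q) is (¬Q → ¬P); it is logically equivalent to the original.
Here P = 'n is a multiple of lcm(8,9)' and Q = 'n is a multiple of 8'.

If not (n is a multiple of 8), then not (n is a multiple of lcm(8,9)).


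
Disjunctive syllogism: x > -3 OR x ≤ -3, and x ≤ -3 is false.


Disjunctive syllogism: from (P ∨ Q) and ¬P, infer Q.
One disjunct, 'x ≤ -3', is ruled out; the other must hold.

x > -3


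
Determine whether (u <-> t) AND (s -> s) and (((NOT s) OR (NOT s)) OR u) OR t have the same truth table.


Compare truth tables:
s | t | u | φ | ψ
-----------------
F | F | F | T | T
T | F | F | T | F
F | T | F | F | T
T | T | F | F | T
F | F | T | F | T
T | F | T | F | T
F | T | T | T | T
T | T | T | T | T
They differ at row 2 (s=T, t=F, u=F): φ=T but ψ=F.

No, they are not logically equivalent.


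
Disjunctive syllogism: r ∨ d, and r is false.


Disjunctive syllogism: from (P ∨ Q) and ¬P, infer Q.
One disjunct, 'r', is ruled out; the other must hold.

d


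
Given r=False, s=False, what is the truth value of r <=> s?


Biconditional is true when both operands have the same truth value.
Substitute: r=False, s=False.
False <=> False evaluates to True.

True


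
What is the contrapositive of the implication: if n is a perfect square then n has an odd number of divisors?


The contrapositive of (P → Q) is (¬Q → ¬P); it is logically equivalent to the original.
Here P = 'n is a perfect square' and Q = 'n has an odd number of divisors'.

If not (n has an odd number of divisors), then not (n is a perfect square).


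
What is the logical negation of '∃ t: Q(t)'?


¬(∀ x: φ) = ∃ x: ¬φ, and ¬(∃ x: φ) = ∀ x: ¬φ.
Apply to the existential statement.

∀ t: ¬(Q(t))


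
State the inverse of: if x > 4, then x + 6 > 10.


The inverse of (P → Q) is (¬P → ¬Q). It is equivalent to the converse, not to the original.
Here P = 'x > 4' and Q = 'x + 6 > 10'.

If not (x > 4), then not (x + 6 > 10).


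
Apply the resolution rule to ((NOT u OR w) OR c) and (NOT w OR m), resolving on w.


The clauses contain complementary literals w and NOTw.
Resolution eliminates this pair and disjoins the remaining literals (merging duplicates).

((c OR NOT u) OR m)


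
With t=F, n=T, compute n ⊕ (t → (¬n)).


Substitute t=F, n=T:
¬n = F
t → (¬n) = F → F = T
n ⊕ (t → (¬n)) = T ⊕ T = F

F


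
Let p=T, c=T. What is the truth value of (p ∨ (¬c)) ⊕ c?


Substitute p=T, c=T:
¬c = F
p ∨ (¬c) = T ∨ F = T
(p ∨ (¬c)) ⊕ c = T ⊕ T = F

F


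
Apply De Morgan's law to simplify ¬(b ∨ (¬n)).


De Morgan: the negation of a disjunction is the conjunction of the negations.
Distribute ¬ across ∨, flipping it to ∧, and negate each literal.

(¬b) ∧ n


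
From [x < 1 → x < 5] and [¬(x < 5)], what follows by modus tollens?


Modus tollens: from (P → Q) and ¬Q, infer ¬P.
Q = 'x < 5' is denied; since P → Q, P must also fail.

Not (x < 1).


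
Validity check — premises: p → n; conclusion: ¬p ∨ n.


This matches the form of material implication: the conclusion follows in every model of the premises.

Valid.


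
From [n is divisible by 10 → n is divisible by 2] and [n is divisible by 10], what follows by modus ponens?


Modus ponens: from (P → Q) and P, infer Q.
P = 'n is divisible by 10' is asserted, and P → Q holds, so Q follows.

n is divisible by 2.


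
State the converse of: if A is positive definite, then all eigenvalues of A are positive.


The converse of (P → Q) is (Q → P). It is not in general equivalent to the original.
Here P = 'A is positive definite' and Q = 'all eigenvalues of A are positive'.

If all eigenvalues of A are positive, then A is positive definite.


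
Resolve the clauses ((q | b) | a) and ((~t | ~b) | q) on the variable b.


The clauses contain complementary literals b and ~b.
Resolution eliminates this pair and disjoins the remaining literals (merging duplicates).

((q | a) | ~t)


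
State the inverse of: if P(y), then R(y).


The inverse of (P → Q) is (¬P → ¬Q). It is equivalent to the converse, not to the original.
Here P = 'P(y)' and Q = 'R(y)'.

If not (P(y)), then not (R(y)).


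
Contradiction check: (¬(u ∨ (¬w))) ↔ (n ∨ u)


Truth table over {n, u, w}:
n | u | w | φ
-------------
F | F | F | T
T | F | F | F
F | T | F | F
T | T | F | F
F | F | T | F
T | F | T | T
F | T | T | F
T | T | T | F
Satisfying assignment at row 1: n=F, u=F, w=F gives T.

No, it is not a contradiction.


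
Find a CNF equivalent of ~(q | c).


Step 1: Apply De Morgan: ¬(q ∨ c) = ¬q ∧ ¬c.

(~q) & (~c)


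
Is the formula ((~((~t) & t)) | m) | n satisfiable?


Search for a satisfying assignment over {m, n, t}.
Try m=False, n=False, t=False: the formula evaluates to True.
A satisfying assignment exists.

Satisfiable.


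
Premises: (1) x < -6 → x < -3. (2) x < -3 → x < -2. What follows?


Hypothetical syllogism: from (P → Q) and (Q → R), infer (P → R).
Chain the two implications through the shared middle term 'x < -3'.

x < -6 → x < -2


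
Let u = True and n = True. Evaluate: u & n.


Conjunction is true only when both operands are true.
Substitute: u=True, n=True.
True & True evaluates to True.

True


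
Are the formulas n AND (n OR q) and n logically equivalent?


Compare truth tables:
n | q | φ | ψ
-------------
F | F | F | F
T | F | T | T
F | T | F | F
T | T | T | T
The columns φ and ψ agree on every row.

Yes, they are logically equivalent.


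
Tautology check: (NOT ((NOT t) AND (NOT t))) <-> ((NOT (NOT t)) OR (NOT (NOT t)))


Build the truth table over {t}:
t | φ
-----
F | T
T | T
Every row evaluates to true.

Yes, it is a tautology.


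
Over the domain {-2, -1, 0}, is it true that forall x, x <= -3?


Evaluate the predicate on each element: -2:False, -1:False, 0:False.
Counterexample x = -2 fails the predicate.

False


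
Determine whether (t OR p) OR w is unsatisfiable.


Truth table over {p, t, w}:
p | t | w | φ
-------------
F | F | F | F
T | F | F | T
F | T | F | T
T | T | F | T
F | F | T | T
T | F | T | T
F | T | T | T
T | T | T | T
Satisfying assignment at row 2: p=T, t=F, w=F gives T.

No, it is not a contradiction.


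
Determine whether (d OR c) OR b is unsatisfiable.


Truth table over {b, c, d}:
b | c | d | φ
-------------
F | F | F | F
T | F | F | T
F | T | F | T
T | T | F | T
F | F | T | T
T | F | T | T
F | T | T | T
T | T | T | T
Satisfying assignment at row 2: b=T, c=F, d=F gives T.

No, it is not a contradiction.


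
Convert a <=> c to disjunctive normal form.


Step 1: a ↔ c is true exactly when both agree: (a ∧ c) ∨ (¬a ∧ ¬c).

(a & c) | ((~a) & (~c))


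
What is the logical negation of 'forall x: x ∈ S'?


¬(forall x: φ) = exists x: ¬φ, and ¬(exists x: φ) = forall x: ¬φ.
Apply to the universal statement.

exists x: ~(x ∈ S)


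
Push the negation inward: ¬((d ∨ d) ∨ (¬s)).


De Morgan: the negation of a disjunction is the conjunction of the negations.
Distribute ¬ across ∨, flipping it to ∧, and negate each literal.

((¬d) ∧ (¬d)) ∧ s


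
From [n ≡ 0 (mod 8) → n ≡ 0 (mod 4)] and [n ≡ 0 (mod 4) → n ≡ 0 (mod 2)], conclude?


Hypothetical syllogism: from (P → Q) and (Q → R), infer (P → R).
Chain the two implications through the shared middle term 'n ≡ 0 (mod 4)'.

n ≡ 0 (mod 8) → n ≡ 0 (mod 2)


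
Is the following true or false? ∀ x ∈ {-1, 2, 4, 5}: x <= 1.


Evaluate the predicate on each element: -1:T, 2:F, 4:F, 5:F.
Counterexample x = 2 fails the predicate.

F


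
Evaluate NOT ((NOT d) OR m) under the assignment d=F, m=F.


Substitute d=F, m=F:
NOT d = T
(NOT d) OR m = T OR F = T
NOT ((NOT d) OR m) = F

F


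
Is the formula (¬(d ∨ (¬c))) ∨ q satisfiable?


Search for a satisfying assignment over {c, d, q}.
Try c=T, d=F, q=F: the formula evaluates to T.
A satisfying assignment exists.

Satisfiable.


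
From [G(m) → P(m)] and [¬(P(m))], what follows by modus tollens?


Modus tollens: from (P → Q) and ¬Q, infer ¬P.
Q = 'P(m)' is denied; since P → Q, P must also fail.

Not (G(m)).


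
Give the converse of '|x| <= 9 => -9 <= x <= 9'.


The converse of (P → Q) is (Q → P). It is not in general equivalent to the original.
Here P = '|x| <= 9' and Q = '-9 <= x <= 9'.

If -9 <= x <= 9, then |x| <= 9.


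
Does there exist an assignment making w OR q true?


Search for a satisfying assignment over {q, w}.
Try q=T, w=F: the formula evaluates to T.
A satisfying assignment exists.

Satisfiable.


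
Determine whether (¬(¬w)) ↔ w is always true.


Build the truth table over {w}:
w | φ
-----
F | T
T | T
Every row evaluates to true.

Yes, it is a tautology.


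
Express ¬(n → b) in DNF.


Step 1: Rewrite implication then negate: ¬(¬n ∨ b) = n ∧ ¬b.

n ∧ (¬b)


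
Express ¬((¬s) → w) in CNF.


Step 1: Rewrite (¬s) → w as ¬(¬s) ∨ w.
Step 2: Negate: ¬(¬(¬s) ∨ w) = (¬s) ∧ ¬w (De Morgan + double negation).

(¬s) ∧ (¬w)


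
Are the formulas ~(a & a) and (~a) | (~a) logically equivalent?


Compare truth tables:
a | φ | ψ
---------
False | True | True
True | False | False
The columns φ and ψ agree on every row.

Yes, they are logically equivalent.


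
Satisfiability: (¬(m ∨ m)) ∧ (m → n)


Search for a satisfying assignment over {m, n}.
Try m=F, n=F: the formula evaluates to T.
A satisfying assignment exists.

Satisfiable.


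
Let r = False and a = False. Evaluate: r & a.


Conjunction is true only when both operands are true.
Substitute: r=False, a=False.
False & False evaluates to False.

False


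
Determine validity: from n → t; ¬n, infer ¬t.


This is denying the antecedent (fallacy). There exist truth assignments where the premises are all true but the conclusion is false.

Invalid.


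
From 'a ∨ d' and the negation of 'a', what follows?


Disjunctive syllogism: from (P ∨ Q) and ¬P, infer Q.
One disjunct, 'a', is ruled out; the other must hold.

d


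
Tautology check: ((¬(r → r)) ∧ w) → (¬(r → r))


Build the truth table over {r, w}:
r | w | φ
---------
F | F | T
T | F | T
F | T | T
T | T | T
Every row evaluates to true.

Yes, it is a tautology.


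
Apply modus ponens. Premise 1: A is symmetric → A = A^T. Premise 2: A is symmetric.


Modus ponens: from (P → Q) and P, infer Q.
P = 'A is symmetric' is asserted, and P → Q holds, so Q follows.

A = A^T.


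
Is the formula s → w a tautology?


Build the truth table over {s, w}:
s | w | φ
---------
F | F | T
T | F | F
F | T | T
T | T | T
Counterexample at row 2: with s=T, w=F, the formula is F.

No, it is not a tautology.


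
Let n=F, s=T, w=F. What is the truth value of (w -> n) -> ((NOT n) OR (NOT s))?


Substitute n=F, s=T, w=F:
w -> n = F -> F = T
NOT n = T
NOT s = F
(NOT n) OR (NOT s) = T OR F = T
(w -> n) -> ((NOT n) OR (NOT s)) = T -> T = T

T


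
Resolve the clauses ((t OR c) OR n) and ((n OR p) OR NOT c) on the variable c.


The clauses contain complementary literals c and NOTc.
Resolution eliminates this pair and disjoins the remaining literals (merging duplicates).

((n OR t) OR p)


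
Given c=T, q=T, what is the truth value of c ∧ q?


Conjunction is true only when both operands are true.
Substitute: c=T, q=T.
T ∧ T evaluates to T.

T


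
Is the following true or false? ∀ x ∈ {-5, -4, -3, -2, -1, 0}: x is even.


Evaluate the predicate on each element: -5:F, -4:T, -3:F, -2:T, -1:F, 0:T.
Counterexample x = -5 fails the predicate.

F


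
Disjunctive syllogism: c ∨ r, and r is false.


Disjunctive syllogism: from (P ∨ Q) and ¬P, infer Q.
One disjunct, 'r', is ruled out; the other must hold.

c


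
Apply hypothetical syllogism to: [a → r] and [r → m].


Hypothetical syllogism: from (P → Q) and (Q → R), infer (P → R).
Chain the two implications through the shared middle term 'r'.

a → m


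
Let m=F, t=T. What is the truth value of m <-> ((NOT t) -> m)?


Substitute m=F, t=T:
NOT t = F
(NOT t) -> m = F -> F = T
m <-> ((NOT t) -> m) = F <-> T = F

F


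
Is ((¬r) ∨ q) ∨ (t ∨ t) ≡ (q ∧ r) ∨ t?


Compare truth tables:
q | r | t | φ | ψ
-----------------
F | F | F | T | F
T | F | F | T | F
F | T | F | F | F
T | T | F | T | T
F | F | T | T | T
T | F | T | T | T
F | T | T | T | T
T | T | T | T | T
They differ at row 1 (q=F, r=F, t=F): φ=T but ψ=F.

No, they are not logically equivalent.


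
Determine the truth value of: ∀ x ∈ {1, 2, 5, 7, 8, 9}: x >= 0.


Evaluate the predicate on each element: 1:T, 2:T, 5:T, 7:T, 8:T, 9:T.
Every element satisfies the predicate.

T


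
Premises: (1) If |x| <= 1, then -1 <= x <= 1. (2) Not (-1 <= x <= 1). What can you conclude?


Modus tollens: from (P → Q) and ¬Q, infer ¬P.
Q = '-1 <= x <= 1' is denied; since P → Q, P must also fail.

Not (|x| <= 1).


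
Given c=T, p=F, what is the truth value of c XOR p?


Exclusive or is true when exactly one operand is true.
Substitute: c=T, p=F.
T XOR F evaluates to T.

T


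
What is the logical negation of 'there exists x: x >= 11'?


¬(for all x: φ) = there exists x: ¬φ, and ¬(there exists x: φ) = for all x: ¬φ.
Apply to the existential statement.

for all x: NOT(x >= 11)


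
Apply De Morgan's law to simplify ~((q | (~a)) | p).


De Morgan: the negation of a disjunction is the conjunction of the negations.
Distribute ~ across |, flipping it to &, and negate each literal.

((~q) & a) & (~p)


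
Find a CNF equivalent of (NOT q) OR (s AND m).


Step 1: Distribute ∨ over ∧: (¬q) ∨ (s ∧ m) = ((¬q) ∨ s) ∧ ((¬q) ∨ m).

((NOT q) OR s) AND ((NOT q) OR m)


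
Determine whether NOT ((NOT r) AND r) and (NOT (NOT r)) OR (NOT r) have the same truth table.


Compare truth tables:
r | φ | ψ
---------
F | T | T
T | T | T
The columns φ and ψ agree on every row.

Yes, they are logically equivalent.


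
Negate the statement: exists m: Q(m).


¬(forall x: φ) = exists x: ¬φ, and ¬(exists x: φ) = forall x: ¬φ.
Apply to the existential statement.

forall m: ~(Q(m))


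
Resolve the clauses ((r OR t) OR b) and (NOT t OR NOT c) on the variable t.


The clauses contain complementary literals t and NOTt.
Resolution eliminates this pair and disjoins the remaining literals (merging duplicates).

((b OR r) OR NOT c)


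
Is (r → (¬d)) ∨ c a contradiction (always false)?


Truth table over {c, d, r}:
c | d | r | φ
-------------
F | F | F | T
T | F | F | T
F | T | F | T
T | T | F | T
F | F | T | T
T | F | T | T
F | T | T | F
T | T | T | T
Satisfying assignment at row 1: c=F, d=F, r=F gives T.

No, it is not a contradiction.


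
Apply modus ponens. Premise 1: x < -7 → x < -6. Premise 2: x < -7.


Modus ponens: from (P → Q) and P, infer Q.
P = 'x < -7' is asserted, and P → Q holds, so Q follows.

x < -6.


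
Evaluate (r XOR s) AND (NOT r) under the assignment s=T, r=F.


Substitute s=T, r=F:
r XOR s = F XOR T = T
NOT r = T
(r XOR s) AND (NOT r) = T AND T = T

T


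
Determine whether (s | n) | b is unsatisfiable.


Truth table over {b, n, s}:
b | n | s | φ
-------------
False | False | False | False
True | False | False | True
False | True | False | True
True | True | False | True
False | False | True | True
True | False | True | True
False | True | True | True
True | True | True | True
Satisfying assignment at row 2: b=True, n=False, s=False gives True.

No, it is not a contradiction.


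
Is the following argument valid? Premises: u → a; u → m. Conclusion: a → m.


This is (no valid rule). There exist truth assignments where the premises are all true but the conclusion is false.

Invalid.


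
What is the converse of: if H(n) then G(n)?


The converse of (P → Q) is (Q → P). It is not in general equivalent to the original.
Here P = 'H(n)' and Q = 'G(n)'.

If G(n), then H(n).


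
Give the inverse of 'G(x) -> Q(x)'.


The inverse of (P → Q) is (¬P → ¬Q). It is equivalent to the converse, not to the original.
Here P = 'G(x)' and Q = 'Q(x)'.

If not (G(x)), then not (Q(x)).


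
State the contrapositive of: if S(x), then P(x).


The contrapositive of (P → Q) is (¬Q → ¬P); it is logically equivalent to the original.
Here P = 'S(x)' and Q = 'P(x)'.

If not (P(x)), then not (S(x)).


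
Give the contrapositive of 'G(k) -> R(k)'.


The contrapositive of (P → Q) is (¬Q → ¬P); it is logically equivalent to the original.
Here P = 'G(k)' and Q = 'R(k)'.

If not (R(k)), then not (G(k)).


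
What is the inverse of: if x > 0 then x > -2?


The inverse of (P → Q) is (¬P → ¬Q). It is equivalent to the converse, not to the original.
Here P = 'x > 0' and Q = 'x > -2'.

If not (x > 0), then not (x > -2).


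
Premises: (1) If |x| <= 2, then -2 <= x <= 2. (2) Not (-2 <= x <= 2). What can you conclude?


Modus tollens: from (P → Q) and ¬Q, infer ¬P.
Q = '-2 <= x <= 2' is denied; since P → Q, P must also fail.

Not (|x| <= 2).


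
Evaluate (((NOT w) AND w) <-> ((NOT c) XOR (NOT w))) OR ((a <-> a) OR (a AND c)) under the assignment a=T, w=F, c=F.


Substitute a=T, w=F, c=F:
NOT w = T
(NOT w) AND w = T AND F = F
NOT c = T
NOT w = T
(NOT c) XOR (NOT w) = T XOR T = F
((NOT w) AND w) <-> ((NOT c) XOR (NOT w)) = F <-> F = T
a <-> a = T <-> T = T
a AND c = T AND F = F
(a <-> a) OR (a AND c) = T OR F = T
(((NOT w) AND w) <-> ((NOT c) XOR (NOT w))) OR ((a <-> a) OR (a AND c)) = T OR T = T

T


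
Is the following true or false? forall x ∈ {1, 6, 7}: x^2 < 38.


Evaluate the predicate on each element: 1:True, 6:True, 7:False.
Counterexample x = 7 fails the predicate.

False


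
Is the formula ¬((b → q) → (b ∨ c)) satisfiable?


Search for a satisfying assignment over {b, c, q}.
Try b=F, c=F, q=F: the formula evaluates to T.
A satisfying assignment exists.

Satisfiable.


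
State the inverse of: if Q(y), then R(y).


The inverse of (P → Q) is (¬P → ¬Q). It is equivalent to the converse, not to the original.
Here P = 'Q(y)' and Q = 'R(y)'.

If not (Q(y)), then not (R(y)).


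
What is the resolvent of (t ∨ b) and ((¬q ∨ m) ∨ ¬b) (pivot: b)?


The clauses contain complementary literals b and ¬b.
Resolution eliminates this pair and disjoins the remaining literals (merging duplicates).

((t ∨ ¬q) ∨ m)


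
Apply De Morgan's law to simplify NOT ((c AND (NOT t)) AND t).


De Morgan: the negation of a conjunction is the disjunction of the negations.
Distribute NOT across AND, flipping it to OR, and negate each literal.

((NOT c) OR t) OR (NOT t)


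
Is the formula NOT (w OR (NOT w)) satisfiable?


Check all 2 assignments over {w}:
w | φ
-----
F | F
T | F
No assignment makes the formula true.

Unsatisfiable.


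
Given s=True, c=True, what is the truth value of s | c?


Disjunction is false only when both operands are false.
Substitute: s=True, c=True.
True | True evaluates to True.

True


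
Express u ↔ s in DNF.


Step 1: u ↔ s is true exactly when both agree: (u ∧ s) ∨ (¬u ∧ ¬s).

(u ∧ s) ∨ ((¬u) ∧ (¬s))


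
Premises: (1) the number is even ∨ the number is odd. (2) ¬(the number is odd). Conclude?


Disjunctive syllogism: from (P ∨ Q) and ¬P, infer Q.
One disjunct, 'the number is odd', is ruled out; the other must hold.

the number is even


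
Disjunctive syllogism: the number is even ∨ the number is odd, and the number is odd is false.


Disjunctive syllogism: from (P ∨ Q) and ¬P, infer Q.
One disjunct, 'the number is odd', is ruled out; the other must hold.

the number is even


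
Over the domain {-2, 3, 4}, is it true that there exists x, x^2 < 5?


Evaluate the predicate on each element: -2:T, 3:F, 4:F.
Witness x = -2 satisfies the predicate.

T


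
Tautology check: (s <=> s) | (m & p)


Build the truth table over {m, p, s}:
m | p | s | φ
-------------
False | False | False | True
True | False | False | True
False | True | False | True
True | True | False | True
False | False | True | True
True | False | True | True
False | True | True | True
True | True | True | True
Every row evaluates to true.

Yes, it is a tautology.


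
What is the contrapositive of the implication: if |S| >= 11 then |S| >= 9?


The contrapositive of (P → Q) is (¬Q → ¬P); it is logically equivalent to the original.
Here P = '|S| >= 11' and Q = '|S| >= 9'.

If not (|S| >= 9), then not (|S| >= 11).


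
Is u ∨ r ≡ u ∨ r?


Compare truth tables:
r | u | φ | ψ
-------------
F | F | F | F
T | F | T | T
F | T | T | T
T | T | T | T
The columns φ and ψ agree on every row.

Yes, they are logically equivalent.


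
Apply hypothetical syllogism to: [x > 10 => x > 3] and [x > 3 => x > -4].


Hypothetical syllogism: from (P → Q) and (Q → R), infer (P → R).
Chain the two implications through the shared middle term 'x > 3'.

x > 10 => x > -4


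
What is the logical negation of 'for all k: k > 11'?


¬(for all x: φ) = there exists x: ¬φ, and ¬(there exists x: φ) = for all x: ¬φ.
Apply to the universal statement.

there exists k: NOT(k > 11)


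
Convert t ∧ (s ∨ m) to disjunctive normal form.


Step 1: Distribute ∧ over ∨: t ∧ (s ∨ m) = (t ∧ s) ∨ (t ∧ m).

(t ∧ s) ∨ (t ∧ m)


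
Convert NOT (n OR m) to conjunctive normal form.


Step 1: Apply De Morgan: ¬(n ∨ m) = ¬n ∧ ¬m.

(NOT n) AND (NOT m)


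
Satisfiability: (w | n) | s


Search for a satisfying assignment over {n, s, w}.
Try n=True, s=False, w=False: the formula evaluates to True.
A satisfying assignment exists.

Satisfiable.


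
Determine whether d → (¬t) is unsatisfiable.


Truth table over {d, t}:
d | t | φ
---------
F | F | T
T | F | T
F | T | T
T | T | F
Satisfying assignment at row 1: d=F, t=F gives T.

No, it is not a contradiction.


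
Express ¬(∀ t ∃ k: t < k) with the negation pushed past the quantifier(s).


Negation flips each quantifier (∀↔∃) and negates the inner predicate.
¬(∀ t ∃ k: φ) = ∃ t ∀ k: ¬φ.

∃ t ∀ k: ¬(t < k)


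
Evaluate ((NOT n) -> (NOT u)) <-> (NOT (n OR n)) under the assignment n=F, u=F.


Substitute n=F, u=F:
NOT n = T
NOT u = T
(NOT n) -> (NOT u) = T -> T = T
n OR n = F OR F = F
NOT (n OR n) = T
((NOT n) -> (NOT u)) <-> (NOT (n OR n)) = T <-> T = T

T


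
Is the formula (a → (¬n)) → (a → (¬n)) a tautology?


Build the truth table over {a, n}:
a | n | φ
---------
F | F | T
T | F | T
F | T | T
T | T | T
Every row evaluates to true.

Yes, it is a tautology.


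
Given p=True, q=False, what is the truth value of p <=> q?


Biconditional is true when both operands have the same truth value.
Substitute: p=True, q=False.
True <=> False evaluates to False.

False


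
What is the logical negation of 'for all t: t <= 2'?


¬(for all x: φ) = there exists x: ¬φ, and ¬(there exists x: φ) = for all x: ¬φ.
Apply to the universal statement.

there exists t: NOT(t <= 2)


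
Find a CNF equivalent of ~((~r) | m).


Step 1: Apply De Morgan: ¬((¬r) ∨ m) = ¬(¬r) ∧ ¬m.
Step 2: Eliminate any double negations (¬¬X = X).

r & (~m)


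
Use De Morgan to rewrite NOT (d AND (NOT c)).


De Morgan: the negation of a conjunction is the disjunction of the negations.
Distribute NOT across AND, flipping it to OR, and negate each literal.

(NOT d) OR c


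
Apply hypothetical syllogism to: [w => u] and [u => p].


Hypothetical syllogism: from (P → Q) and (Q → R), infer (P → R).
Chain the two implications through the shared middle term 'u'.

w => p


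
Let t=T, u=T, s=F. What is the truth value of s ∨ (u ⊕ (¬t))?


Substitute t=T, u=T, s=F:
¬t = F
u ⊕ (¬t) = T ⊕ F = T
s ∨ (u ⊕ (¬t)) = F ∨ T = T

T


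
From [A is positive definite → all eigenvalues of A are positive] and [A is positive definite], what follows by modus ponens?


Modus ponens: from (P → Q) and P, infer Q.
P = 'A is positive definite' is asserted, and P → Q holds, so Q follows.

all eigenvalues of A are positive.


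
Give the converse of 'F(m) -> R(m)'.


The converse of (P → Q) is (Q → P). It is not in general equivalent to the original.
Here P = 'F(m)' and Q = 'R(m)'.

If R(m), then F(m).


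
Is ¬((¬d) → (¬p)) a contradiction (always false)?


Truth table over {d, p}:
d | p | φ
---------
F | F | F
T | F | F
F | T | T
T | T | F
Satisfying assignment at row 3: d=F, p=T gives T.

No, it is not a contradiction.


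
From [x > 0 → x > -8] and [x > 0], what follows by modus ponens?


Modus ponens: from (P → Q) and P, infer Q.
P = 'x > 0' is asserted, and P → Q holds, so Q follows.

x > -8.


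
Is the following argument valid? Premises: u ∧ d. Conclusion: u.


This matches the form of conjunction elimination: the conclusion follows in every model of the premises.

Valid.


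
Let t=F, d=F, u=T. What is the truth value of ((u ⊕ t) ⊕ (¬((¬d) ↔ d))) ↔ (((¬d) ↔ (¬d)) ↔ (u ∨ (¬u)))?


Substitute t=F, d=F, u=T:
… (earlier sub-steps elided)
(¬d) ↔ d = T ↔ F = F
¬((¬d) ↔ d) = T
(u ⊕ t) ⊕ (¬((¬d) ↔ d)) = T ⊕ T = F
¬d = T
¬d = T
(¬d) ↔ (¬d) = T ↔ T = T
¬u = F
u ∨ (¬u) = T ∨ F = T
((¬d) ↔ (¬d)) ↔ (u ∨ (¬u)) = T ↔ T = T
((u ⊕ t) ⊕ (¬((¬d) ↔ d))) ↔ (((¬d) ↔ (¬d)) ↔ (u ∨ (¬u))) = F ↔ T = F

F


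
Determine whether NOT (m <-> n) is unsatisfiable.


Truth table over {m, n}:
m | n | φ
---------
F | F | F
T | F | T
F | T | T
T | T | F
Satisfying assignment at row 2: m=T, n=F gives T.

No, it is not a contradiction.


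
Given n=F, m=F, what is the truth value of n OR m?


Disjunction is false only when both operands are false.
Substitute: n=F, m=F.
F OR F evaluates to F.

F


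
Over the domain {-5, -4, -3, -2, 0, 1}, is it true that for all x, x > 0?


Evaluate the predicate on each element: -5:F, -4:F, -3:F, -2:F, 0:F, 1:T.
Counterexample x = -5 fails the predicate.

F


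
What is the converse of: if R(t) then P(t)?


The converse of (P → Q) is (Q → P). It is not in general equivalent to the original.
Here P = 'R(t)' and Q = 'P(t)'.

If P(t), then R(t).


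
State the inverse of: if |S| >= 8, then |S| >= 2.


The inverse of (P → Q) is (¬P → ¬Q). It is equivalent to the converse, not to the original.
Here P = '|S| >= 8' and Q = '|S| >= 2'.

If not (|S| >= 8), then not (|S| >= 2).


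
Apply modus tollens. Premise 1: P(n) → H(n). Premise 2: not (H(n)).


Modus tollens: from (P → Q) and ¬Q, infer ¬P.
Q = 'H(n)' is denied; since P → Q, P must also fail.

Not (P(n)).


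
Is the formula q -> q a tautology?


Build the truth table over {q}:
q | φ
-----
F | T
T | T
Every row evaluates to true.

Yes, it is a tautology.


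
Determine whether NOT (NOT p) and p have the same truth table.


Compare truth tables:
p | φ | ψ
---------
F | F | F
T | T | T
The columns φ and ψ agree on every row.

Yes, they are logically equivalent.


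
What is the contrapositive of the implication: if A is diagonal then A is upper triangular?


The contrapositive of (P → Q) is (¬Q → ¬P); it is logically equivalent to the original.
Here P = 'A is diagonal' and Q = 'A is upper triangular'.

If not (A is upper triangular), then not (A is diagonal).


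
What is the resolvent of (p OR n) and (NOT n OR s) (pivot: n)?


The clauses contain complementary literals n and NOTn.
Resolution eliminates this pair and disjoins the remaining literals (merging duplicates).

(p OR s)


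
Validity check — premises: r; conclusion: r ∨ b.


This matches the form of disjunction introduction: the conclusion follows in every model of the premises.

Valid.


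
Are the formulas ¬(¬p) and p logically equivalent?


Compare truth tables:
p | φ | ψ
---------
F | F | F
T | T | T
The columns φ and ψ agree on every row.

Yes, they are logically equivalent.


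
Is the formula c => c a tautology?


Build the truth table over {c}:
c | φ
-----
False | True
True | True
Every row evaluates to true.

Yes, it is a tautology.


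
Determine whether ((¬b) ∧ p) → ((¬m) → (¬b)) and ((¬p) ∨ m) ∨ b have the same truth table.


Compare truth tables:
b | m | p | φ | ψ
-----------------
F | F | F | T | T
T | F | F | T | T
F | T | F | T | T
T | T | F | T | T
F | F | T | T | F
T | F | T | T | T
F | T | T | T | T
T | T | T | T | T
They differ at row 5 (b=F, m=F, p=T): φ=T but ψ=F.

No, they are not logically equivalent.


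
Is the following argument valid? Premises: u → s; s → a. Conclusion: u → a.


This matches the form of hypothetical syllogism: the conclusion follows in every model of the premises.

Valid.


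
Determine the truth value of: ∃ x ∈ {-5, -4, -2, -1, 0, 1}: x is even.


Evaluate the predicate on each element: -5:F, -4:T, -2:T, -1:F, 0:T, 1:F.
Witness x = -4 satisfies the predicate.

T


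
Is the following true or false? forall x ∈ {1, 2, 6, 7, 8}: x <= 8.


Evaluate the predicate on each element: 1:True, 2:True, 6:True, 7:True, 8:True.
Every element satisfies the predicate.

True


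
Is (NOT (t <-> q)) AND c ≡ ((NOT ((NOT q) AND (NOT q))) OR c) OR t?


Compare truth tables:
c | q | t | φ | ψ
-----------------
F | F | F | F | F
T | F | F | F | T
F | T | F | F | T
T | T | F | T | T
F | F | T | F | T
T | F | T | T | T
F | T | T | F | T
T | T | T | F | T
They differ at row 2 (c=T, q=F, t=F): φ=F but ψ=T.

No, they are not logically equivalent.
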